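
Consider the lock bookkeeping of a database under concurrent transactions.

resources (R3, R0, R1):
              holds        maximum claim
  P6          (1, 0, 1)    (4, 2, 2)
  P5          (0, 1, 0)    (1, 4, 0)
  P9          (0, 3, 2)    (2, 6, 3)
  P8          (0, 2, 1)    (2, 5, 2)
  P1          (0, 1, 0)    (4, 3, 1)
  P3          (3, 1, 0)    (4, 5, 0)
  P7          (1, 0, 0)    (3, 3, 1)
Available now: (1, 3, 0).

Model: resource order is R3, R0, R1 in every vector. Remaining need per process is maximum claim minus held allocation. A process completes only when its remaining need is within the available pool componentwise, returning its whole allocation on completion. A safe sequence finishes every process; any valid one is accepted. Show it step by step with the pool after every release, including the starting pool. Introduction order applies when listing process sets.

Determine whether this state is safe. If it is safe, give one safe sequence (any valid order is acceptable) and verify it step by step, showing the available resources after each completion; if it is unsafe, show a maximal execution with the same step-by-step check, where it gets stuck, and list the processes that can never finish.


UNSAFE — no complete ordering exists.
Key observation: the wall is R1: completing P5, P3 brings the pool only to (4, 5, 0), and all the rest need more.
A maximal execution: P5, P3 — then nothing else fits. Verifying each step:
  pool = (1, 3, 0)
  P5 needs (1, 3, 0) <= (1, 3, 0) -> finishes; pool += (0, 1, 0) = (1, 4, 0)
  P3 needs (1, 4, 0) <= (1, 4, 0) -> finishes; pool += (3, 1, 0) = (4, 5, 0)
  P6 cannot run: need (3, 2, 1) vs free (4, 5, 0) (insufficient R1)
  P9 cannot run: need (2, 3, 1) vs free (4, 5, 0) (insufficient R1)
  P8 cannot run: need (2, 3, 1) vs free (4, 5, 0) (insufficient R1)
  P1 cannot run: need (4, 2, 1) vs free (4, 5, 0) (insufficient R1)
  P7 cannot run: need (2, 3, 1) vs free (4, 5, 0) (insufficient R1)
Permanently blocked: P6, P9, P8, P1 and P7.


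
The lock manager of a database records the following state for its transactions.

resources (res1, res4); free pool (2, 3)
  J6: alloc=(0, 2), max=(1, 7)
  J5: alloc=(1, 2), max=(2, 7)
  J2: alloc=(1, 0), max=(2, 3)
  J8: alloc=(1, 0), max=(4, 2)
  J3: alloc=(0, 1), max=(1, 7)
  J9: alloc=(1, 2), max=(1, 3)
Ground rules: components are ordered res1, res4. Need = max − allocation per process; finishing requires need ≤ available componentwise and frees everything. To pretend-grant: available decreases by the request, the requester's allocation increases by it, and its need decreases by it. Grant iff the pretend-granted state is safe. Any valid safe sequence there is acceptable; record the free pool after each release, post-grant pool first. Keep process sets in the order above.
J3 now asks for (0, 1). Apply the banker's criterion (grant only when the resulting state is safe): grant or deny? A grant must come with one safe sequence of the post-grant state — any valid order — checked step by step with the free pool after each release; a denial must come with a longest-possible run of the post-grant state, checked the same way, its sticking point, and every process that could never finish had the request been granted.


DENY. Granting would leave the state unsafe.
Key observation: no order helps: past J9, J8, J2, the free pool tops out at (5, 4), below what each blocked process needs in res4.
After a pretend grant, a maximal execution: J9, J8, J2 — then nothing else fits. Verifying each step:
  pool = (2, 2)
  J9: need (0, 1) fits (2, 2); releases (1, 2), pool now (3, 4)
  J8: need (3, 2) fits (3, 4); releases (1, 0), pool now (4, 4)
  J2: need (1, 3) fits (4, 4); releases (1, 0), pool now (5, 4)
  J6 cannot run: need (1, 5) vs free (5, 4) (insufficient res4)
  J5 cannot run: need (1, 5) vs free (5, 4) (insufficient res4)
  J3 cannot run: need (1, 5) vs free (5, 4) (insufficient res4)
Had the request been granted, J6, J5 and J3 could never finish.


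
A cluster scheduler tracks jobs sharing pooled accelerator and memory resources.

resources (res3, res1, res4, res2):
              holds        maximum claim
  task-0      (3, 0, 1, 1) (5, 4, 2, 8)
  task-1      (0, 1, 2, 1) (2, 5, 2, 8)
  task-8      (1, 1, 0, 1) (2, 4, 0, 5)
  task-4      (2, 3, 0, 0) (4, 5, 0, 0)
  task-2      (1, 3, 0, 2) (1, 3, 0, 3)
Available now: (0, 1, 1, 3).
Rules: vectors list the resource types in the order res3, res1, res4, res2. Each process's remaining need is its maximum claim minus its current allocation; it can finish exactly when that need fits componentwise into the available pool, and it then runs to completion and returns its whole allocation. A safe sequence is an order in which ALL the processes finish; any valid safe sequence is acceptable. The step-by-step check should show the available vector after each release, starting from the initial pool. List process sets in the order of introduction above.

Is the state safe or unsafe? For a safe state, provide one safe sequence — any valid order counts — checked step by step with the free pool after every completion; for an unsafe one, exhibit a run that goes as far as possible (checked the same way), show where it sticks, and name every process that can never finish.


UNSAFE.
Key observation: task-2, task-8, task-4 can finish, but then (4, 8, 1, 6) is all there is, and the blocked group's res2 demands exceed it.
The run task-2, task-8, task-4 cannot be extended any further. Walking it through:
  pool = (0, 1, 1, 3)
  task-2: need (0, 0, 0, 1) fits (0, 1, 1, 3); releases (1, 3, 0, 2), pool now (1, 4, 1, 5)
  task-8: need (1, 3, 0, 4) fits (1, 4, 1, 5); releases (1, 1, 0, 1), pool now (2, 5, 1, 6)
  task-4: need (2, 2, 0, 0) fits (2, 5, 1, 6); releases (2, 3, 0, 0), pool now (4, 8, 1, 6)
  task-0 still needs (2, 4, 1, 7) but only (4, 8, 1, 6) is free — short on res2
  task-1 still needs (2, 4, 0, 7) but only (4, 8, 1, 6) is free — short on res2
Never able to finish: task-0 and task-1.


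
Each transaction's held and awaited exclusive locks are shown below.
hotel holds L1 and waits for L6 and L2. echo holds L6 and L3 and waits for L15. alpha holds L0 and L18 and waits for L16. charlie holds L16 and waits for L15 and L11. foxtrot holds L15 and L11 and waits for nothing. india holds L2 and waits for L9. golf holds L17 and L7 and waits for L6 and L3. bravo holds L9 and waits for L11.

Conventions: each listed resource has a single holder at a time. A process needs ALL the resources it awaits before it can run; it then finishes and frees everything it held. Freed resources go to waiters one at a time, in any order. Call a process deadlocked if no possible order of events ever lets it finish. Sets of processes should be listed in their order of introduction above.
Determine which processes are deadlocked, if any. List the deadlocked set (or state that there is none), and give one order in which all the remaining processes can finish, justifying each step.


No process is deadlocked.
Key observation: although several processes wait, no cycle exists — each chain bottoms out at a free runner.
The rest can finish in the order foxtrot, bravo, echo, charlie, golf, india, hotel, alpha.
Check, step by step:
  foxtrot: no waits; runs immediately, freeing L15 and L11
  run bravo (all its waits — L11 — are resolved); releases L9
  run echo (all its waits — L15 — are resolved); releases L6 and L3
  run charlie (all its waits — L15 and L11 — are resolved); releases L16
  run golf (all its waits — L6 and L3 — are resolved); releases L17 and L7
  run india (all its waits — L9 — are resolved); releases L2
  run hotel (all its waits — L6 and L2 — are resolved); releases L1
  run alpha (all its waits — L16 — are resolved); releases L0 and L18


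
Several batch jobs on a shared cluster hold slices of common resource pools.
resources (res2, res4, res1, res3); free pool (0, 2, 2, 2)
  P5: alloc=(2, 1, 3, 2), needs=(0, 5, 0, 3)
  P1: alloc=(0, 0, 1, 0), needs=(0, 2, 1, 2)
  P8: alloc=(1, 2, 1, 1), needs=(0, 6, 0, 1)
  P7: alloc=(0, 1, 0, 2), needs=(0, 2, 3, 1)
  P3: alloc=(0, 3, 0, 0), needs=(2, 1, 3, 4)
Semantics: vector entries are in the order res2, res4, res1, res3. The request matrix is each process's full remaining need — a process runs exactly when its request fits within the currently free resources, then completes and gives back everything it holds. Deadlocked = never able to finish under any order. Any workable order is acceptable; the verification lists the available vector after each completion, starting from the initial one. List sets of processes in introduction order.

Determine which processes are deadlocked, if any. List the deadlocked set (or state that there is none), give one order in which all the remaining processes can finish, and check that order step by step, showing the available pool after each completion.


The deadlocked set is P5, P8 and P3.
Key observation: after P1, P7 the pool peaks at (0, 3, 3, 4), and each blocked process is short somewhere: P5 on res4; P8 on res4; P3 on res2.
One completion order for the rest: P1, P7. Check, step by step:
  pool = (0, 2, 2, 2)
  P1 needs (0, 2, 1, 2) <= (0, 2, 2, 2) -> finishes; pool += (0, 0, 1, 0) = (0, 2, 3, 2)
  P7 needs (0, 2, 3, 1) <= (0, 2, 3, 2) -> finishes; pool += (0, 1, 0, 2) = (0, 3, 3, 4)
The blocked processes can never fit:
  P5 still needs (0, 5, 0, 3) but only (0, 3, 3, 4) is free — short on res4
  P8 still needs (0, 6, 0, 1) but only (0, 3, 3, 4) is free — short on res4
  P3 still needs (2, 1, 3, 4) but only (0, 3, 3, 4) is free — short on res2


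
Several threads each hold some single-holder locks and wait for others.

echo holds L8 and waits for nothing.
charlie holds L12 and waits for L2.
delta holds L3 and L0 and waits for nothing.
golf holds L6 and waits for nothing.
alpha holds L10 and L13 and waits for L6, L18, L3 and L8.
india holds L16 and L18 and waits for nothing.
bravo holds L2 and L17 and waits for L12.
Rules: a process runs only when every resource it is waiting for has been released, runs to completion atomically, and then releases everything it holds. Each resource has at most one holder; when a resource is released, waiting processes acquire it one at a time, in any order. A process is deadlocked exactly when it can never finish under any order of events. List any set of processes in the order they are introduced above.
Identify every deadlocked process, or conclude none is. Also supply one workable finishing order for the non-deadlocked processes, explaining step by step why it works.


Deadlocked set: charlie and bravo.
Key observation: along charlie -> bravo -> charlie, each member waits on what the next one holds — a deadlock; no other process is dragged down with it.
A valid finishing order for the others: india, echo, golf, delta, alpha.
Verifying each step:
  india waits on nothing -> runs at once and releases L16 and L18
  echo waits on nothing -> runs at once and releases L8
  golf waits on nothing -> runs at once and releases L6
  delta waits on nothing -> runs at once and releases L3 and L0
  alpha waits on L6, L18, L3 and L8 — all released -> runs and releases L10 and L13


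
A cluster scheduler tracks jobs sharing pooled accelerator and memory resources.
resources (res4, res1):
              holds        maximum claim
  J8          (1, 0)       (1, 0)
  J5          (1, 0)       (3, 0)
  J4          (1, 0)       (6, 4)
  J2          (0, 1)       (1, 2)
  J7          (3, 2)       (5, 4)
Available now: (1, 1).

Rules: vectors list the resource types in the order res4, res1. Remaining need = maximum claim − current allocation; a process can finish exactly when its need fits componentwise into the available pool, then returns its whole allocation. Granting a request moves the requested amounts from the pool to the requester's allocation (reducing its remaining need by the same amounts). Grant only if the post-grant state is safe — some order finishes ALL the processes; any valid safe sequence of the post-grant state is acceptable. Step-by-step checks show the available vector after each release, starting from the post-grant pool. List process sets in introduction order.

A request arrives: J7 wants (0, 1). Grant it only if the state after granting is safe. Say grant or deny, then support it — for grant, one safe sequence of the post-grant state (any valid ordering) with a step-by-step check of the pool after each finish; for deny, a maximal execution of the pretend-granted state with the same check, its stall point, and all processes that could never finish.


DENY. Granting would leave the state unsafe.
Key observation: res1 is the bottleneck — with J8, J5 done the pool holds (3, 0), short of every remaining need.
Pretend the grant happened; the run J8, J5 goes as far as possible. Check, step by step:
  pool = (1, 0)
  run J8 (needs (0, 0), free (1, 0)); after release of (1, 0) the pool is (2, 0)
  run J5 (needs (2, 0), free (2, 0)); after release of (1, 0) the pool is (3, 0)
  blocked: J4 wants (5, 4), pool (3, 0) — not enough res4 and res1
  blocked: J2 wants (1, 1), pool (3, 0) — not enough res1
  blocked: J7 wants (2, 1), pool (3, 0) — not enough res1
Post-grant, the permanently blocked set is J4, J2 and J7.


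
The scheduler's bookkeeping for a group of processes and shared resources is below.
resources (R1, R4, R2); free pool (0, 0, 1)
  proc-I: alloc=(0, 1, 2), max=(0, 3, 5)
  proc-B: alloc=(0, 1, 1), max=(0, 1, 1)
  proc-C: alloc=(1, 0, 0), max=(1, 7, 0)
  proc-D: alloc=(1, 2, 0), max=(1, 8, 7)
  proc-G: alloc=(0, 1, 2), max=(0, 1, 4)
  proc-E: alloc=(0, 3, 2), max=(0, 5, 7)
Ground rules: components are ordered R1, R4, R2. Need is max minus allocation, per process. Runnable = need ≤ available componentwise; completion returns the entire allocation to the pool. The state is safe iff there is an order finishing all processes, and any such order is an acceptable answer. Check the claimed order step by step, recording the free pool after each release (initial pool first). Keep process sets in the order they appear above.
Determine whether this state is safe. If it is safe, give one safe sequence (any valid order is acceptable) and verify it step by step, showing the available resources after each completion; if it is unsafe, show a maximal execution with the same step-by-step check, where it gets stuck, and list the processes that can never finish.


SAFE — a valid safe sequence is proc-B, proc-G, proc-I, proc-E, proc-D, proc-C.
Key observation: the first exact fit in this order is proc-G — it needs (0, 0, 2) with (0, 1, 2) free, meeting a requested resource to the last unit.
Step-by-step check:
  pool = (0, 0, 1)
  proc-B needs (0, 0, 0) <= (0, 0, 1) -> finishes; pool += (0, 1, 1) = (0, 1, 2)
  proc-G needs (0, 0, 2) <= (0, 1, 2) -> finishes; pool += (0, 1, 2) = (0, 2, 4)
  proc-I needs (0, 2, 3) <= (0, 2, 4) -> finishes; pool += (0, 1, 2) = (0, 3, 6)
  proc-E needs (0, 2, 5) <= (0, 3, 6) -> finishes; pool += (0, 3, 2) = (0, 6, 8)
  proc-D needs (0, 6, 7) <= (0, 6, 8) -> finishes; pool += (1, 2, 0) = (1, 8, 8)
  proc-C needs (0, 7, 0) <= (1, 8, 8) -> finishes; pool += (1, 0, 0) = (2, 8, 8)


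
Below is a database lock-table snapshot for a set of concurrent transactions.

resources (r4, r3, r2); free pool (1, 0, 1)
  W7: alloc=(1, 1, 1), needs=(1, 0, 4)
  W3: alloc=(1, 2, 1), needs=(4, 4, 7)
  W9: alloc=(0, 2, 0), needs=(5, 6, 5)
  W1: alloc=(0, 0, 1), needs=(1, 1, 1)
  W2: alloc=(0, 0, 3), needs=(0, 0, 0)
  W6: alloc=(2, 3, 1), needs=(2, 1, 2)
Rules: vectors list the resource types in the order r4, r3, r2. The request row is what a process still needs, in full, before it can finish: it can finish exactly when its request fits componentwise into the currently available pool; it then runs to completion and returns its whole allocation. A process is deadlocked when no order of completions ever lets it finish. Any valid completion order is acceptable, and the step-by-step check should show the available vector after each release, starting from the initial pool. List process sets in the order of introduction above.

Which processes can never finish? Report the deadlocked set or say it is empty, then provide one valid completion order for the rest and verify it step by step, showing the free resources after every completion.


Nothing here is deadlocked.
Key observation: W2 fits the free pool immediately, and its release cascades until everyone finishes.
A valid finishing order for the others: W2, W7, W6, W1, W3, W9. Walking it through:
  pool = (1, 0, 1)
  W2 needs (0, 0, 0) <= (1, 0, 1) -> finishes; pool += (0, 0, 3) = (1, 0, 4)
  W7 needs (1, 0, 4) <= (1, 0, 4) -> finishes; pool += (1, 1, 1) = (2, 1, 5)
  W6 needs (2, 1, 2) <= (2, 1, 5) -> finishes; pool += (2, 3, 1) = (4, 4, 6)
  W1 needs (1, 1, 1) <= (4, 4, 6) -> finishes; pool += (0, 0, 1) = (4, 4, 7)
  W3 needs (4, 4, 7) <= (4, 4, 7) -> finishes; pool += (1, 2, 1) = (5, 6, 8)
  W9 needs (5, 6, 5) <= (5, 6, 8) -> finishes; pool += (0, 2, 0) = (5, 8, 8)


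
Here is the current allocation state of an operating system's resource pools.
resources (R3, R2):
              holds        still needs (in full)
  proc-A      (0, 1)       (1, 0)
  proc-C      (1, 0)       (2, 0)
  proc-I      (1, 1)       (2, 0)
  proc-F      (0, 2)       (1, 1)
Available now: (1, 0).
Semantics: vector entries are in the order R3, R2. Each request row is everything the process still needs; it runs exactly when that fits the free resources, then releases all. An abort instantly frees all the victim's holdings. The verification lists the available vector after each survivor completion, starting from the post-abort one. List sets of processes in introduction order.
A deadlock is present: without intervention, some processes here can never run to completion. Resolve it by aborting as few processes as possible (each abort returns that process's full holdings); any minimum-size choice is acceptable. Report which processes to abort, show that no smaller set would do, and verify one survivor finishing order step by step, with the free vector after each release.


Minimum abort set: proc-I.
Key observation: proc-C could never have finished before the abort; with (1, 1) returned by proc-I, it fits at step 3.
No smaller set exists: with zero aborts the deadlock remains.
One survivor order: proc-F, proc-A, proc-C. Step-by-step check (post-abort pool first):
  pool = (2, 1)
  proc-F: need (1, 1) fits (2, 1); releases (0, 2), pool now (2, 3)
  proc-A: need (1, 0) fits (2, 3); releases (0, 1), pool now (2, 4)
  proc-C: need (2, 0) fits (2, 4); releases (1, 0), pool now (3, 4)


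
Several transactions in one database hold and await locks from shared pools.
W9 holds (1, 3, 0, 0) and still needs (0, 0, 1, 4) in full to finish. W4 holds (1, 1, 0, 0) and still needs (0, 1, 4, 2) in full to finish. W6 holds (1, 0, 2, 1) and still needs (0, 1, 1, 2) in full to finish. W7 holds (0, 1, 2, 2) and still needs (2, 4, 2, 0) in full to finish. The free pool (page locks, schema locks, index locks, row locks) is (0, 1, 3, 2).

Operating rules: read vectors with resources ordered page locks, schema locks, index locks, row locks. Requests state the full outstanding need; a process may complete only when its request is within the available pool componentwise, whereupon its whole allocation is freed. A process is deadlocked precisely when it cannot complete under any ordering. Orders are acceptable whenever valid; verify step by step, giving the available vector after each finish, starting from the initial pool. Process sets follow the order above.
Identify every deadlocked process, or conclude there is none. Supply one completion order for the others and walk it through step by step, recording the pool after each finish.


Deadlocked set: W9 and W7.
Key observation: after W6, W4 the pool peaks at (2, 2, 5, 3), and each blocked process is short somewhere: W9 on row locks; W7 on schema locks.
A valid finishing order for the others: W6, W4. Walking it through:
  pool = (0, 1, 3, 2)
  W6: need (0, 1, 1, 2) fits (0, 1, 3, 2); releases (1, 0, 2, 1), pool now (1, 1, 5, 3)
  W4: need (0, 1, 4, 2) fits (1, 1, 5, 3); releases (1, 1, 0, 0), pool now (2, 2, 5, 3)
None of the blocked processes ever fits:
  blocked: W9 wants (0, 0, 1, 4), pool (2, 2, 5, 3) — not enough row locks
  blocked: W7 wants (2, 4, 2, 0), pool (2, 2, 5, 3) — not enough schema locks


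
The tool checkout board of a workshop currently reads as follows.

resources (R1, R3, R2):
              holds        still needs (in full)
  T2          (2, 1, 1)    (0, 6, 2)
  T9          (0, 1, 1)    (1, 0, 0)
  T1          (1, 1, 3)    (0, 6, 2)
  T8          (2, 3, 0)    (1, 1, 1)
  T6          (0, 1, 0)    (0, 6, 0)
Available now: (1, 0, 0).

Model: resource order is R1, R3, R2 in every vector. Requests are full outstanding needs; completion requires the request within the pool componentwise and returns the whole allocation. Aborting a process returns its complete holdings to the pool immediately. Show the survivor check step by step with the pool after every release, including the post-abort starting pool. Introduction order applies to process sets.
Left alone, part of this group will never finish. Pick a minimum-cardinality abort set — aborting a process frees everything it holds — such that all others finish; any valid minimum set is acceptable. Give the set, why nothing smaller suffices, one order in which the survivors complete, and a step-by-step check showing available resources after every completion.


Minimum abort set: T1 and T6.
Key observation: aborting T1 and T6 returns (1, 2, 3), and T2 — hopeless before — runs at step 3 with the returned capacity in the pool.
Why nothing smaller works — every single abort fails: T2 alone leaves T1 blocked (short on R3); T9 alone leaves T2 blocked (short on R3 and R2); T1 alone leaves T2 blocked (short on R3); T8 alone leaves T2 blocked (short on R3 and R2); T6 alone leaves T2 blocked (short on R3 and R2).
One survivor order: T9, T8, T2. Walking it through (post-abort pool first):
  pool = (2, 2, 3)
  T9 needs (1, 0, 0) <= (2, 2, 3) -> finishes; pool += (0, 1, 1) = (2, 3, 4)
  T8 needs (1, 1, 1) <= (2, 3, 4) -> finishes; pool += (2, 3, 0) = (4, 6, 4)
  T2 needs (0, 6, 2) <= (4, 6, 4) -> finishes; pool += (2, 1, 1) = (6, 7, 5)


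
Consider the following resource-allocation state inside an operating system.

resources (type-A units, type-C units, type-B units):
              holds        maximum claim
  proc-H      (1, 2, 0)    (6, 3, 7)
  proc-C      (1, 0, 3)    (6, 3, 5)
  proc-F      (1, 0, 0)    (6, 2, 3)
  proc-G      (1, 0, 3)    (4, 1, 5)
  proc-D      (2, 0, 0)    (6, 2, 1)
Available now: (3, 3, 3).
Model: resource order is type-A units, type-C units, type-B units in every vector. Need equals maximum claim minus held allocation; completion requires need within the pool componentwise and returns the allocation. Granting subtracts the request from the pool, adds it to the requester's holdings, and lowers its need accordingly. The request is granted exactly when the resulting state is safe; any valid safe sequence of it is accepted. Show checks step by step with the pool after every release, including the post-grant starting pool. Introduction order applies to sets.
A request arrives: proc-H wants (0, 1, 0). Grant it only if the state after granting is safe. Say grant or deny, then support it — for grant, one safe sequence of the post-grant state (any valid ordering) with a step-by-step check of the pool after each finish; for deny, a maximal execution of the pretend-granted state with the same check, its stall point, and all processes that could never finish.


DENY. Granting would leave the state unsafe.
Key observation: after proc-G, proc-D, proc-F the pool peaks at (7, 2, 6), and each blocked process is short somewhere: proc-H on type-B units; proc-C on type-C units.
On the post-grant state, proc-G, proc-D, proc-F is a maximal run — nothing extends it. Step-by-step check:
  pool = (3, 2, 3)
  proc-G needs (3, 1, 2) <= (3, 2, 3) -> finishes; pool += (1, 0, 3) = (4, 2, 6)
  proc-D needs (4, 2, 1) <= (4, 2, 6) -> finishes; pool += (2, 0, 0) = (6, 2, 6)
  proc-F needs (5, 2, 3) <= (6, 2, 6) -> finishes; pool += (1, 0, 0) = (7, 2, 6)
  blocked: proc-H wants (5, 0, 7), pool (7, 2, 6) — not enough type-B units
  blocked: proc-C wants (5, 3, 2), pool (7, 2, 6) — not enough type-C units
Had the request been granted, proc-H and proc-C could never finish.


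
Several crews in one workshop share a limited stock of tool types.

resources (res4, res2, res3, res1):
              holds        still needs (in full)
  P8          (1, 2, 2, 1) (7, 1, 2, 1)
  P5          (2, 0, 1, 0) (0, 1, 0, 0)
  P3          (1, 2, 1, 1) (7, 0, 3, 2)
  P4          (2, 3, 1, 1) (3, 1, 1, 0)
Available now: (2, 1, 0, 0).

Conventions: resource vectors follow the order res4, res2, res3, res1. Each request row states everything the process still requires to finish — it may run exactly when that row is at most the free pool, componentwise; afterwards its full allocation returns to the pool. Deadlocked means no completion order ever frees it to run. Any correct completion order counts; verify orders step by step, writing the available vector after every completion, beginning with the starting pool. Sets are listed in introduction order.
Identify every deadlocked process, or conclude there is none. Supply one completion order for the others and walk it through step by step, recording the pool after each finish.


Deadlocked: P8 and P3.
Key observation: no order helps: past P5, P4, the free pool tops out at (6, 4, 2, 1), below what each blocked process needs in res4.
One completion order for the rest: P5, P4. Verifying each step:
  pool = (2, 1, 0, 0)
  P5 needs (0, 1, 0, 0) <= (2, 1, 0, 0) -> finishes; pool += (2, 0, 1, 0) = (4, 1, 1, 0)
  P4 needs (3, 1, 1, 0) <= (4, 1, 1, 0) -> finishes; pool += (2, 3, 1, 1) = (6, 4, 2, 1)
None of the blocked processes ever fits:
  P8 still needs (7, 1, 2, 1) but only (6, 4, 2, 1) is free — short on res4
  P3 still needs (7, 0, 3, 2) but only (6, 4, 2, 1) is free — short on res4, res3 and res1


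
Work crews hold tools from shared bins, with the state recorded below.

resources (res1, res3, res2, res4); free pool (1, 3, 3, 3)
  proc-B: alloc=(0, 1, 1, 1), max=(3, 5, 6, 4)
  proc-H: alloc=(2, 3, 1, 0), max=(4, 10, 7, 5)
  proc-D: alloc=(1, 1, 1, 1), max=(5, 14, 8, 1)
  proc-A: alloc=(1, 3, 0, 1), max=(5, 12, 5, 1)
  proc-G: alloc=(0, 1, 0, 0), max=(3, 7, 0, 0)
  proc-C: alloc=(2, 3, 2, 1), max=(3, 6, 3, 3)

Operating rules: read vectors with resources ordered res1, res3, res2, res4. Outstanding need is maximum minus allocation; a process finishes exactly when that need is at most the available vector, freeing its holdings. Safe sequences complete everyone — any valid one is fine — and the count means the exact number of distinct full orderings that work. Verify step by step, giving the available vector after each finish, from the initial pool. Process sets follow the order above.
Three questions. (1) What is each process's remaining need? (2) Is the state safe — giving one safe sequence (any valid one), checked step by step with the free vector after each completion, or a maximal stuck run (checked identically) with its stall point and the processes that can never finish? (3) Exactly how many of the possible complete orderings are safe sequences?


(1) Outstanding need per process (order res1, res3, res2, res4):
  proc-B: (3, 4, 5, 3)
  proc-H: (2, 7, 6, 5)
  proc-D: (4, 13, 7, 0)
  proc-A: (4, 9, 5, 0)
  proc-G: (3, 6, 0, 0)
  proc-C: (1, 3, 1, 2)
(2) SAFE — a valid safe sequence is proc-C, proc-B, proc-H, proc-G, proc-A, proc-D.
Key observation: reading the order forward, proc-C is the first process whose need (1, 3, 1, 2) meets the free pool (1, 3, 3, 3) exactly on a resource it requests.
Verifying each step:
  pool = (1, 3, 3, 3)
  run proc-C (needs (1, 3, 1, 2), free (1, 3, 3, 3)); after release of (2, 3, 2, 1) the pool is (3, 6, 5, 4)
  run proc-B (needs (3, 4, 5, 3), free (3, 6, 5, 4)); after release of (0, 1, 1, 1) the pool is (3, 7, 6, 5)
  run proc-H (needs (2, 7, 6, 5), free (3, 7, 6, 5)); after release of (2, 3, 1, 0) the pool is (5, 10, 7, 5)
  run proc-G (needs (3, 6, 0, 0), free (5, 10, 7, 5)); after release of (0, 1, 0, 0) the pool is (5, 11, 7, 5)
  run proc-A (needs (4, 9, 5, 0), free (5, 11, 7, 5)); after release of (1, 3, 0, 1) the pool is (6, 14, 7, 6)
  run proc-D (needs (4, 13, 7, 0), free (6, 14, 7, 6)); after release of (1, 1, 1, 1) the pool is (7, 15, 8, 7)
(3) The exact count: 5 of the possible complete orderings are safe sequences.


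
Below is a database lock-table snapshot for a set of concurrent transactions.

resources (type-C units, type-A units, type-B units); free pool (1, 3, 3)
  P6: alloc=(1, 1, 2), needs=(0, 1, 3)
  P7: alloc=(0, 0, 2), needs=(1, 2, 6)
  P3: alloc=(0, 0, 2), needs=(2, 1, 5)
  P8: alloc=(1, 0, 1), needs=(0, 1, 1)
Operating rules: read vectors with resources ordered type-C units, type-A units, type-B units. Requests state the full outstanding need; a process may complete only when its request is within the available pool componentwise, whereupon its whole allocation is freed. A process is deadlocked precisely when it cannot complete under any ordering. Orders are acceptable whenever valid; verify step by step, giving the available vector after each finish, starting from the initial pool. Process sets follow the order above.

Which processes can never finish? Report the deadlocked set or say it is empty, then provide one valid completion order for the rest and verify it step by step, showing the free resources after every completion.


No process is deadlocked.
Key observation: the pool covers P8 at once, and every later process fits after earlier releases.
A valid finishing order for the others: P8, P6, P7, P3. Walking it through:
  pool = (1, 3, 3)
  P8 needs (0, 1, 1) <= (1, 3, 3) -> finishes; pool += (1, 0, 1) = (2, 3, 4)
  P6 needs (0, 1, 3) <= (2, 3, 4) -> finishes; pool += (1, 1, 2) = (3, 4, 6)
  P7 needs (1, 2, 6) <= (3, 4, 6) -> finishes; pool += (0, 0, 2) = (3, 4, 8)
  P3 needs (2, 1, 5) <= (3, 4, 8) -> finishes; pool += (0, 0, 2) = (3, 4, 10)


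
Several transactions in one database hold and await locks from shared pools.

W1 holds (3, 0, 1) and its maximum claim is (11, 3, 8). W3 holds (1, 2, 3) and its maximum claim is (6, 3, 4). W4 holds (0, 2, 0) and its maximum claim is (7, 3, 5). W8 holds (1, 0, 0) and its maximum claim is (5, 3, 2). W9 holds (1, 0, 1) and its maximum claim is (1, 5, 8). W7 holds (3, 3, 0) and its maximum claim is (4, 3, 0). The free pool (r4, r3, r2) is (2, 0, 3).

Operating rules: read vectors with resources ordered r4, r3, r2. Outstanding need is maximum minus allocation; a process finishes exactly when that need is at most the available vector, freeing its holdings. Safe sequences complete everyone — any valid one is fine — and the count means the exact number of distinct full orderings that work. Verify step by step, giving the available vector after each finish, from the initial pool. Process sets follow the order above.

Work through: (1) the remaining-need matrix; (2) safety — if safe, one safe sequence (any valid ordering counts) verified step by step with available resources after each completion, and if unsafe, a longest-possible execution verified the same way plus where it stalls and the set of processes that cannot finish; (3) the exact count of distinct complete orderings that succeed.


(1) Remaining need (order r4, r3, r2):
  W1: (8, 3, 7)
  W3: (5, 1, 1)
  W4: (7, 1, 5)
  W8: (4, 3, 2)
  W9: (0, 5, 7)
  W7: (1, 0, 0)
(2) The state is UNSAFE.
Key observation: once W7, W3, W8, W4 finish, the pool peaks at (7, 7, 6) — and every remaining process still needs more r2 than that.
Going as far as possible: W7, W3, W8, W4; after that, nothing fits. Step-by-step check:
  pool = (2, 0, 3)
  W7: need (1, 0, 0) fits (2, 0, 3); releases (3, 3, 0), pool now (5, 3, 3)
  W3: need (5, 1, 1) fits (5, 3, 3); releases (1, 2, 3), pool now (6, 5, 6)
  W8: need (4, 3, 2) fits (6, 5, 6); releases (1, 0, 0), pool now (7, 5, 6)
  W4: need (7, 1, 5) fits (7, 5, 6); releases (0, 2, 0), pool now (7, 7, 6)
  W1 cannot run: need (8, 3, 7) vs free (7, 7, 6) (insufficient r4 and r2)
  W9 cannot run: need (0, 5, 7) vs free (7, 7, 6) (insufficient r2)
Never able to finish: W1 and W9.
(3) The exact count: 0 of the possible complete orderings are safe sequences.


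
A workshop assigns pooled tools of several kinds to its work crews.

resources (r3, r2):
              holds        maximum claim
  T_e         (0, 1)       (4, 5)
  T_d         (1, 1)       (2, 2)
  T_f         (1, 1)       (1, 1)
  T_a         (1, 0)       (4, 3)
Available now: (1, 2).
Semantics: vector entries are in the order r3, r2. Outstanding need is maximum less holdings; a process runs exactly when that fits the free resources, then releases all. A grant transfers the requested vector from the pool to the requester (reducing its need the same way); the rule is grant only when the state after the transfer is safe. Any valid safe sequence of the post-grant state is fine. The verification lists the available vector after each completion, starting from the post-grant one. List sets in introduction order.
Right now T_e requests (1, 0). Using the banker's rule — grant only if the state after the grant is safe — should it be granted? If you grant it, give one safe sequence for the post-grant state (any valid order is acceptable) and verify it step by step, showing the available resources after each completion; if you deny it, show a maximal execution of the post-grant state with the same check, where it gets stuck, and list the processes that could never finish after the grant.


DENY. Granting would leave the state unsafe.
Key observation: the wall is r3: completing T_f, T_d brings the pool only to (2, 4), and all the rest need more.
On the post-grant state, T_f, T_d is a maximal run — nothing extends it. Step-by-step check:
  pool = (0, 2)
  T_f: need (0, 0) fits (0, 2); releases (1, 1), pool now (1, 3)
  T_d: need (1, 1) fits (1, 3); releases (1, 1), pool now (2, 4)
  T_e cannot run: need (3, 4) vs free (2, 4) (insufficient r3)
  T_a cannot run: need (3, 3) vs free (2, 4) (insufficient r3)
Had the request been granted, T_e and T_a could never finish.


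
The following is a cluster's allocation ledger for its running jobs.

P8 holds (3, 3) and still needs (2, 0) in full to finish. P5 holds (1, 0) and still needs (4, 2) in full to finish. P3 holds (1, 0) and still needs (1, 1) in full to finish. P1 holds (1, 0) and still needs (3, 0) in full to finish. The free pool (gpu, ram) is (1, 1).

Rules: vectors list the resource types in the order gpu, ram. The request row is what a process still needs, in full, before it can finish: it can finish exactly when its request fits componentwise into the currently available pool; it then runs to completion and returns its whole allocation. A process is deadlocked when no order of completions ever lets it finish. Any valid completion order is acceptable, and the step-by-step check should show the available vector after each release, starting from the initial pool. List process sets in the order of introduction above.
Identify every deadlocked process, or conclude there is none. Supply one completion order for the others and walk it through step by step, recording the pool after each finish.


Nothing here is deadlocked.
Key observation: P3 can run right away; the returned allocation unlocks the remaining processes in turn.
The rest can finish in the order P3, P8, P5, P1. Check, step by step:
  pool = (1, 1)
  P3 needs (1, 1) <= (1, 1) -> finishes; pool += (1, 0) = (2, 1)
  P8 needs (2, 0) <= (2, 1) -> finishes; pool += (3, 3) = (5, 4)
  P5 needs (4, 2) <= (5, 4) -> finishes; pool += (1, 0) = (6, 4)
  P1 needs (3, 0) <= (6, 4) -> finishes; pool += (1, 0) = (7, 4)


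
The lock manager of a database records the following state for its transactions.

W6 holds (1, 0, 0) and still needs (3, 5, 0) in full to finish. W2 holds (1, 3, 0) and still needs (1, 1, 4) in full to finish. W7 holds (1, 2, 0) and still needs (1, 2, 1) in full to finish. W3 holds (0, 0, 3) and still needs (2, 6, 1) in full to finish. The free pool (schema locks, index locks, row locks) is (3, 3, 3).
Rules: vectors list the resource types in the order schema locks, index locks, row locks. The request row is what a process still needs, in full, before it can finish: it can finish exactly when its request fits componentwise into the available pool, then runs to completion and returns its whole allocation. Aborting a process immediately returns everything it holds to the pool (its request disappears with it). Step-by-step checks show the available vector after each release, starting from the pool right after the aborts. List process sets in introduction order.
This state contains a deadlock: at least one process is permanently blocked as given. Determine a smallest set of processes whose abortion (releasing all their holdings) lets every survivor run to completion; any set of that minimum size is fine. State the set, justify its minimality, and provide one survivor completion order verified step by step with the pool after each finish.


Minimum abort set: W2.
Key observation: before aborting W2, W3 was permanently blocked — no order could ever run it; afterwards it completes at step 2.
Why nothing smaller works: aborting no one leaves the state deadlocked as given.
The survivors complete as W7, W3, W6. Check, step by step (starting from the post-abort pool):
  pool = (4, 6, 3)
  run W7 (needs (1, 2, 1), free (4, 6, 3)); after release of (1, 2, 0) the pool is (5, 8, 3)
  run W3 (needs (2, 6, 1), free (5, 8, 3)); after release of (0, 0, 3) the pool is (5, 8, 6)
  run W6 (needs (3, 5, 0), free (5, 8, 6)); after release of (1, 0, 0) the pool is (6, 8, 6)


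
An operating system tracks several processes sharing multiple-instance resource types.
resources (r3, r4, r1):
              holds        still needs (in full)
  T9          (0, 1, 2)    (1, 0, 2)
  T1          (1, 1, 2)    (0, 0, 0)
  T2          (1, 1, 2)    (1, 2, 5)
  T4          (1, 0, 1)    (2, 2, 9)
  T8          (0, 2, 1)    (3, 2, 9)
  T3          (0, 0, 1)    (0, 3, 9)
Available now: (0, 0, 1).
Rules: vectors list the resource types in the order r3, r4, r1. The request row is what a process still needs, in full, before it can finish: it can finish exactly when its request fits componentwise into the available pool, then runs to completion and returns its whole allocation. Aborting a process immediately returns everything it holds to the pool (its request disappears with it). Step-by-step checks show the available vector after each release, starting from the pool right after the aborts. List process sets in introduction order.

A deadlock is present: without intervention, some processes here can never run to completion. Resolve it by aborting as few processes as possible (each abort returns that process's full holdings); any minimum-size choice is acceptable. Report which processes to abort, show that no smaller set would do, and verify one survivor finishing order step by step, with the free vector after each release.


Minimum abort set: T8 and T3.
Key observation: aborting T8 and T3 returns (0, 2, 2), and T4 — hopeless before — runs at step 4 with the returned capacity in the pool.
Minimality, checking each single-abort alternative: T9 alone leaves T4 blocked (short on r1); T1 alone leaves T4 blocked (short on r1); T2 alone leaves T4 blocked (short on r1); T4 alone leaves T8 blocked (short on r1); T8 alone leaves T4 blocked (short on r1); T3 alone leaves T4 blocked (short on r1).
One survivor order: T1, T9, T2, T4. Step-by-step check (post-abort pool first):
  pool = (0, 2, 3)
  run T1 (needs (0, 0, 0), free (0, 2, 3)); after release of (1, 1, 2) the pool is (1, 3, 5)
  run T9 (needs (1, 0, 2), free (1, 3, 5)); after release of (0, 1, 2) the pool is (1, 4, 7)
  run T2 (needs (1, 2, 5), free (1, 4, 7)); after release of (1, 1, 2) the pool is (2, 5, 9)
  run T4 (needs (2, 2, 9), free (2, 5, 9)); after release of (1, 0, 1) the pool is (3, 5, 10)


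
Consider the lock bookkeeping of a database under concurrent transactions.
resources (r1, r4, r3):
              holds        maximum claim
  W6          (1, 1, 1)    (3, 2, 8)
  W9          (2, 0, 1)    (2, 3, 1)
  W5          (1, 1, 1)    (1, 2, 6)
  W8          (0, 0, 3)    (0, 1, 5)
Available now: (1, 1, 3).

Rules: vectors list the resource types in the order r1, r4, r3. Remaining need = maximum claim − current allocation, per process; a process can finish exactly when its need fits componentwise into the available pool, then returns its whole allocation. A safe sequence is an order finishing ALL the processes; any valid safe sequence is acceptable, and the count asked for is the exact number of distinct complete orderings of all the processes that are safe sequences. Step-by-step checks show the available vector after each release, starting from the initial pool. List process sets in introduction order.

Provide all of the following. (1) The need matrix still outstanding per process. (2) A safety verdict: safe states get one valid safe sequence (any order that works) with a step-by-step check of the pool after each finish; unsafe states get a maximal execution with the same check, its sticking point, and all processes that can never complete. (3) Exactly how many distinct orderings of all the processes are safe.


(1) Remaining need (order r1, r4, r3):
  W6: (2, 1, 7)
  W9: (0, 3, 0)
  W5: (0, 1, 5)
  W8: (0, 1, 2)
(2) SAFE. One safe sequence: W8, W5, W6, W9.
Key observation: W8 marks the first exact bind of the order: its need (0, 1, 2) fits the free (1, 1, 3) with zero slack on a requested resource.
Check, step by step:
  pool = (1, 1, 3)
  W8 needs (0, 1, 2) <= (1, 1, 3) -> finishes; pool += (0, 0, 3) = (1, 1, 6)
  W5 needs (0, 1, 5) <= (1, 1, 6) -> finishes; pool += (1, 1, 1) = (2, 2, 7)
  W6 needs (2, 1, 7) <= (2, 2, 7) -> finishes; pool += (1, 1, 1) = (3, 3, 8)
  W9 needs (0, 3, 0) <= (3, 3, 8) -> finishes; pool += (2, 0, 1) = (5, 3, 9)
(3) The exact count: 1 of the possible complete orderings is a safe sequence.
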